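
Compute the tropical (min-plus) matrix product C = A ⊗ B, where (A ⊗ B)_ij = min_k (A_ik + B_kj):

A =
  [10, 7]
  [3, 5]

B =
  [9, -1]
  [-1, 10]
A ⊗ B =
  [6, 9]
  [4, 2]

Apply the min-plus product entry-by-entry:
  C[0][0] = min over k of (A[0][0] + B[0][0] = 10 + 9 = 19, A[0][1] + B[1][0] = 7 + -1 = 6) = 6 (attained at k = 1)
  C[0][1] = min over k of (A[0][0] + B[0][1] = 10 + -1 = 9, A[0][1] + B[1][1] = 7 + 10 = 17) = 9 (attained at k = 0)
  C[1][0] = min over k of (A[1][0] + B[0][0] = 3 + 9 = 12, A[1][1] + B[1][0] = 5 + -1 = 4) = 4 (attained at k = 1)
  C[1][1] = min over k of (A[1][0] + B[0][1] = 3 + -1 = 2, A[1][1] + B[1][1] = 5 + 10 = 15) = 2 (attained at k = 0)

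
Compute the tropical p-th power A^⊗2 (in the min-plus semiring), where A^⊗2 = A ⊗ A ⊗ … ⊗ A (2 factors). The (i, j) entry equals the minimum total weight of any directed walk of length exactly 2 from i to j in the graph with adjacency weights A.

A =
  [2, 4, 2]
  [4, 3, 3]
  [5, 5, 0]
A^⊗2 =
  [4, 6, 2]
  [6, 6, 3]
  [5, 5, 0]

Each entry (A^⊗2)_ij equals the minimum over all length-2 walks i = v_0 → v_1 → … → v_2 = j of Σ_t A[v_t][v_{t+1}]. For example, for (i, j) = (0, 2) we minimise over 3 possible intermediate vertex sequences; the minimum is 2, attained along the walk 0 → 2 → 2.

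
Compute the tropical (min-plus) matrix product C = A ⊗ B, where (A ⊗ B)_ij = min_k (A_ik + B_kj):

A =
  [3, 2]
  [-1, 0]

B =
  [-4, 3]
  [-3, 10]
A ⊗ B =
  [-1, 6]
  [-5, 2]

Apply the min-plus product entry-by-entry:
  C[0][0] = min over k of (A[0][0] + B[0][0] = 3 + -4 = -1, A[0][1] + B[1][0] = 2 + -3 = -1) = -1 (attained at k = 0)
  C[0][1] = min over k of (A[0][0] + B[0][1] = 3 + 3 = 6, A[0][1] + B[1][1] = 2 + 10 = 12) = 6 (attained at k = 0)
  C[1][0] = min over k of (A[1][0] + B[0][0] = -1 + -4 = -5, A[1][1] + B[1][0] = 0 + -3 = -3) = -5 (attained at k = 0)
  C[1][1] = min over k of (A[1][0] + B[0][1] = -1 + 3 = 2, A[1][1] + B[1][1] = 0 + 10 = 10) = 2 (attained at k = 0)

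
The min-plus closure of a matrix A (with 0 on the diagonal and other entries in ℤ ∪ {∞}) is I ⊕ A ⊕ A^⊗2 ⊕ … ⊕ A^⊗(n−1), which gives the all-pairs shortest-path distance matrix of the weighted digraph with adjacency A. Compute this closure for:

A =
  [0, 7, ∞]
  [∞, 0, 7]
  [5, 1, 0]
Closure =
  [0, 7, 14]
  [12, 0, 7]
  [5, 1, 0]

This is the Floyd-Warshall all-pairs shortest-path computation. For each intermediate vertex k = 0, 1, …, 2, update dist[i][j] ← min(dist[i][j], dist[i][k] + dist[k][j]). The final matrix gives, for each (i, j), the minimum total weight of any directed path from i to j (possibly empty when i = j).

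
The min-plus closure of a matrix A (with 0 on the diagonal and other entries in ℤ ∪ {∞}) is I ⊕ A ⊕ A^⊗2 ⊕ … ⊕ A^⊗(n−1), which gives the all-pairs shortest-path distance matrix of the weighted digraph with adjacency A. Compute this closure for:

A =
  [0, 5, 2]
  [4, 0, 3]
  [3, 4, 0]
Closure =
  [0, 5, 2]
  [4, 0, 3]
  [3, 4, 0]

This is the Floyd-Warshall all-pairs shortest-path computation. For each intermediate vertex k = 0, 1, …, 2, update dist[i][j] ← min(dist[i][j], dist[i][k] + dist[k][j]). The final matrix gives, for each (i, j), the minimum total weight of any directed path from i to j (possibly empty when i = j).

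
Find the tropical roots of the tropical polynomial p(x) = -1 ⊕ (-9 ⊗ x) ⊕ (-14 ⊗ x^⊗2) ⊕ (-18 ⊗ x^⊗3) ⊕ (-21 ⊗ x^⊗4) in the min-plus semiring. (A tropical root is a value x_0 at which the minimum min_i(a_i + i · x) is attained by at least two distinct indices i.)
Roots: {3, 4, 5, 8}

Each tropical root is a break point of the lower envelope of the lines y = a_i + i · x (there are 5 lines, with slopes 0, 1, ..., 4). Only the lines that attain the minimum somewhere contribute to roots; other lines are dominated. Here the surviving (envelope) indices are i = 4, i = 3, i = 2, i = 1, i = 0.
Intersections between consecutive envelope lines give the roots: for adjacent envelope indices i < j the intersection is x = (a_i − a_j) / (j − i). Reading off the sorted break points: {3, 4, 5, 8}.
Verification: at each break x_0, at least two indices attain the minimum of min_i(a_i + i · x_0).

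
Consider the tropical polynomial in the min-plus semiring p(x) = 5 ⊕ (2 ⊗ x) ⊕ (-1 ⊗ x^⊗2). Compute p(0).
p(0) = -1

A tropical monomial a ⊗ x^⊗i evaluates to a + i · x. Evaluating each term at x = 0:
  Term 0 contributes 5 + 0 · 0 = 5
  Term 1 contributes 2 + 1 · 0 = 2
  Term 2 contributes -1 + 2 · 0 = -1
p(0) = ⊕ of these = min[5, 2, -1] = -1.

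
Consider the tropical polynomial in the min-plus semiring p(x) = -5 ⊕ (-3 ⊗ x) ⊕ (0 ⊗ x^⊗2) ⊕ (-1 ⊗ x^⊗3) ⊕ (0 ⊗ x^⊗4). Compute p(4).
p(4) = -5

A tropical monomial a ⊗ x^⊗i evaluates to a + i · x. Evaluating each term at x = 4:
  Term 0 contributes -5 + 0 · 4 = -5
  Term 1 contributes -3 + 1 · 4 = 1
  Term 2 contributes 0 + 2 · 4 = 8
  Term 3 contributes -1 + 3 · 4 = 11
  Term 4 contributes 0 + 4 · 4 = 16
p(4) = ⊕ of these = min[-5, 1, 8, 11, 16] = -5.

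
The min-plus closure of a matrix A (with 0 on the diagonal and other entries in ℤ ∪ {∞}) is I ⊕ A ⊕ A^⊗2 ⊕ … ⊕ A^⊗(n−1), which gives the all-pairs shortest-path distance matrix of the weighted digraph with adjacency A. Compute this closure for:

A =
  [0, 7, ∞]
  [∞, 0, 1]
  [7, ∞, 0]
Closure =
  [0, 7, 8]
  [8, 0, 1]
  [7, 14, 0]

This is the Floyd-Warshall all-pairs shortest-path computation. For each intermediate vertex k = 0, 1, …, 2, update dist[i][j] ← min(dist[i][j], dist[i][k] + dist[k][j]). The final matrix gives, for each (i, j), the minimum total weight of any directed path from i to j (possibly empty when i = j).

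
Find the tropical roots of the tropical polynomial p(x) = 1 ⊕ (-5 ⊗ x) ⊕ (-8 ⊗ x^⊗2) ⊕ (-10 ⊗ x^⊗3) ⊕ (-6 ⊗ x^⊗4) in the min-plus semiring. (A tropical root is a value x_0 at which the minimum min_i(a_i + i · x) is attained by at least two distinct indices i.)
Roots: {-4, 2, 3, 6}

Each tropical root is a break point of the lower envelope of the lines y = a_i + i · x (there are 5 lines, with slopes 0, 1, ..., 4). Only the lines that attain the minimum somewhere contribute to roots; other lines are dominated. Here the surviving (envelope) indices are i = 4, i = 3, i = 2, i = 1, i = 0.
Intersections between consecutive envelope lines give the roots: for adjacent envelope indices i < j the intersection is x = (a_i − a_j) / (j − i). Reading off the sorted break points: {-4, 2, 3, 6}.
Verification: at each break x_0, at least two indices attain the minimum of min_i(a_i + i · x_0).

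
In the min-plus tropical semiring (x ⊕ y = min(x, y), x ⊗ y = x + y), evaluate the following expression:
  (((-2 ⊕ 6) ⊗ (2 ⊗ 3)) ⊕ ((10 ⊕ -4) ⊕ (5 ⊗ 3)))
(((-2 ⊕ 6) ⊗ (2 ⊗ 3)) ⊕ ((10 ⊕ -4) ⊕ (5 ⊗ 3))) = -4

Expand innermost to outermost. Recall ⊕ takes the minimum of its arguments and ⊗ takes their sum. Working out the expression (((-2 ⊕ 6) ⊗ (2 ⊗ 3)) ⊕ ((10 ⊕ -4) ⊕ (5 ⊗ 3))) gives -4.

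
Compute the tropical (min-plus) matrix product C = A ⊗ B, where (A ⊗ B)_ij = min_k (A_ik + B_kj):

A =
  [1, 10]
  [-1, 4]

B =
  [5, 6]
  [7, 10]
A ⊗ B =
  [6, 7]
  [4, 5]

Apply the min-plus product entry-by-entry:
  C[0][0] = min over k of (A[0][0] + B[0][0] = 1 + 5 = 6, A[0][1] + B[1][0] = 10 + 7 = 17) = 6 (attained at k = 0)
  C[0][1] = min over k of (A[0][0] + B[0][1] = 1 + 6 = 7, A[0][1] + B[1][1] = 10 + 10 = 20) = 7 (attained at k = 0)
  C[1][0] = min over k of (A[1][0] + B[0][0] = -1 + 5 = 4, A[1][1] + B[1][0] = 4 + 7 = 11) = 4 (attained at k = 0)
  C[1][1] = min over k of (A[1][0] + B[0][1] = -1 + 6 = 5, A[1][1] + B[1][1] = 4 + 10 = 14) = 5 (attained at k = 0)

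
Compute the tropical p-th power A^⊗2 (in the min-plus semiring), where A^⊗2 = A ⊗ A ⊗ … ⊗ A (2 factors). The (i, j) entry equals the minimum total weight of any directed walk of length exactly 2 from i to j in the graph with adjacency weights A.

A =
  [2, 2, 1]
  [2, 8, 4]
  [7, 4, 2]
A^⊗2 =
  [4, 4, 3]
  [4, 4, 3]
  [6, 6, 4]

Each entry (A^⊗2)_ij equals the minimum over all length-2 walks i = v_0 → v_1 → … → v_2 = j of Σ_t A[v_t][v_{t+1}]. For example, for (i, j) = (0, 2) we minimise over 3 possible intermediate vertex sequences; the minimum is 3, attained along the walk 0 → 0 → 2.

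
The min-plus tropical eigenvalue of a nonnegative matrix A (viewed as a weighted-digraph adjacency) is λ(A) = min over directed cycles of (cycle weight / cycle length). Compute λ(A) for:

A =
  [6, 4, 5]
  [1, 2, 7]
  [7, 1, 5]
λ(A) = 2

Enumerate directed cycles and compute their means (weight / length). Sample:
  cycle 0 → 0: weight = 6, length = 1, mean = 6/1 ≈ 6.000
  cycle 1 → 1: weight = 2, length = 1, mean = 2/1 ≈ 2.000
  cycle 2 → 2: weight = 5, length = 1, mean = 5/1 ≈ 5.000
  cycle 0 → 1 → 0: weight = 5, length = 2, mean = 5/2 ≈ 2.500
  cycle 0 → 2 → 0: weight = 12, length = 2, mean = 12/2 ≈ 6.000
  cycle 1 → 0 → 1: weight = 5, length = 2, mean = 5/2 ≈ 2.500
Minimum mean = 2.000, attained e.g. along the cycle 1 → 1 with weight 2 and length 1. So λ(A) = 2/1 = 2.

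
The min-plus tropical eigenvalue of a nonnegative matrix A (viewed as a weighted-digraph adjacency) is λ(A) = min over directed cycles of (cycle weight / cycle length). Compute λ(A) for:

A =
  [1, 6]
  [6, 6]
λ(A) = 1

Enumerate directed cycles and compute their means (weight / length). Sample:
  cycle 0 → 0: weight = 1, length = 1, mean = 1/1 ≈ 1.000
  cycle 1 → 1: weight = 6, length = 1, mean = 6/1 ≈ 6.000
  cycle 0 → 1 → 0: weight = 12, length = 2, mean = 12/2 ≈ 6.000
  cycle 1 → 0 → 1: weight = 12, length = 2, mean = 12/2 ≈ 6.000
Minimum mean = 1.000, attained e.g. along the cycle 0 → 0 with weight 1 and length 1. So λ(A) = 1/1 = 1.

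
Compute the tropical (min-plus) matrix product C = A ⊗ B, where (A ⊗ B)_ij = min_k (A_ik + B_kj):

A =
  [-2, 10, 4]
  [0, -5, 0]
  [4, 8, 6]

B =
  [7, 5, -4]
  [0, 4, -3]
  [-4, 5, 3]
A ⊗ B =
  [0, 3, -6]
  [-5, -1, -8]
  [2, 9, 0]

Apply the min-plus product entry-by-entry:
  C[0][0] = min over k of (A[0][0] + B[0][0] = -2 + 7 = 5, A[0][1] + B[1][0] = 10 + 0 = 10, A[0][2] + B[2][0] = 4 + -4 = 0) = 0 (attained at k = 2)
  C[0][1] = min over k of (A[0][0] + B[0][1] = -2 + 5 = 3, A[0][1] + B[1][1] = 10 + 4 = 14, A[0][2] + B[2][1] = 4 + 5 = 9) = 3 (attained at k = 0)
  C[0][2] = min over k of (A[0][0] + B[0][2] = -2 + -4 = -6, A[0][1] + B[1][2] = 10 + -3 = 7, A[0][2] + B[2][2] = 4 + 3 = 7) = -6 (attained at k = 0)
  C[1][0] = min over k of (A[1][0] + B[0][0] = 0 + 7 = 7, A[1][1] + B[1][0] = -5 + 0 = -5, A[1][2] + B[2][0] = 0 + -4 = -4) = -5 (attained at k = 1)
  C[1][1] = min over k of (A[1][0] + B[0][1] = 0 + 5 = 5, A[1][1] + B[1][1] = -5 + 4 = -1, A[1][2] + B[2][1] = 0 + 5 = 5) = -1 (attained at k = 1)
  C[1][2] = min over k of (A[1][0] + B[0][2] = 0 + -4 = -4, A[1][1] + B[1][2] = -5 + -3 = -8, A[1][2] + B[2][2] = 0 + 3 = 3) = -8 (attained at k = 1)
  C[2][0] = min over k of (A[2][0] + B[0][0] = 4 + 7 = 11, A[2][1] + B[1][0] = 8 + 0 = 8, A[2][2] + B[2][0] = 6 + -4 = 2) = 2 (attained at k = 2)
  C[2][1] = min over k of (A[2][0] + B[0][1] = 4 + 5 = 9, A[2][1] + B[1][1] = 8 + 4 = 12, A[2][2] + B[2][1] = 6 + 5 = 11) = 9 (attained at k = 0)
  C[2][2] = min over k of (A[2][0] + B[0][2] = 4 + -4 = 0, A[2][1] + B[1][2] = 8 + -3 = 5, A[2][2] + B[2][2] = 6 + 3 = 9) = 0 (attained at k = 0)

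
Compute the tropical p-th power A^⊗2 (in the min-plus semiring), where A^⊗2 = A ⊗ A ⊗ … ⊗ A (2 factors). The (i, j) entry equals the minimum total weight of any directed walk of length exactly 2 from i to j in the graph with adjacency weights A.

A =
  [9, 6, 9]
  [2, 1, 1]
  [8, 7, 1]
A^⊗2 =
  [8, 7, 7]
  [3, 2, 2]
  [9, 8, 2]

Each entry (A^⊗2)_ij equals the minimum over all length-2 walks i = v_0 → v_1 → … → v_2 = j of Σ_t A[v_t][v_{t+1}]. For example, for (i, j) = (0, 2) we minimise over 3 possible intermediate vertex sequences; the minimum is 7, attained along the walk 0 → 1 → 2.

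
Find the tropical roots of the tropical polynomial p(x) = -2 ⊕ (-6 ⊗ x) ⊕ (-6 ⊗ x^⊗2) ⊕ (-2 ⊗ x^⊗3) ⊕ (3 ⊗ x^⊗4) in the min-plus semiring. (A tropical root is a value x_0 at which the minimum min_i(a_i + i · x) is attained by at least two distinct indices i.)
Roots: {-5, -4, 0, 4}

Each tropical root is a break point of the lower envelope of the lines y = a_i + i · x (there are 5 lines, with slopes 0, 1, ..., 4). Only the lines that attain the minimum somewhere contribute to roots; other lines are dominated. Here the surviving (envelope) indices are i = 4, i = 3, i = 2, i = 1, i = 0.
Intersections between consecutive envelope lines give the roots: for adjacent envelope indices i < j the intersection is x = (a_i − a_j) / (j − i). Reading off the sorted break points: {-5, -4, 0, 4}.
Verification: at each break x_0, at least two indices attain the minimum of min_i(a_i + i · x_0).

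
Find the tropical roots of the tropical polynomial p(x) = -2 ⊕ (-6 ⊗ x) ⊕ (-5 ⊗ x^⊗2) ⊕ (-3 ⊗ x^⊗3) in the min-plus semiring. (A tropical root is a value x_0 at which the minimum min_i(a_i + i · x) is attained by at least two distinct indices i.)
Roots: {-2, -1, 4}

Each tropical root is a break point of the lower envelope of the lines y = a_i + i · x (there are 4 lines, with slopes 0, 1, ..., 3). Only the lines that attain the minimum somewhere contribute to roots; other lines are dominated. Here the surviving (envelope) indices are i = 3, i = 2, i = 1, i = 0.
Intersections between consecutive envelope lines give the roots: for adjacent envelope indices i < j the intersection is x = (a_i − a_j) / (j − i). Reading off the sorted break points: {-2, -1, 4}.
Verification: at each break x_0, at least two indices attain the minimum of min_i(a_i + i · x_0).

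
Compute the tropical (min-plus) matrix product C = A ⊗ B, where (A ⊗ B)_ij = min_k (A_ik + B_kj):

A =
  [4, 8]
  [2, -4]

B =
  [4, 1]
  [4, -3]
A ⊗ B =
  [8, 5]
  [0, -7]

Apply the min-plus product entry-by-entry:
  C[0][0] = min over k of (A[0][0] + B[0][0] = 4 + 4 = 8, A[0][1] + B[1][0] = 8 + 4 = 12) = 8 (attained at k = 0)
  C[0][1] = min over k of (A[0][0] + B[0][1] = 4 + 1 = 5, A[0][1] + B[1][1] = 8 + -3 = 5) = 5 (attained at k = 0)
  C[1][0] = min over k of (A[1][0] + B[0][0] = 2 + 4 = 6, A[1][1] + B[1][0] = -4 + 4 = 0) = 0 (attained at k = 1)
  C[1][1] = min over k of (A[1][0] + B[0][1] = 2 + 1 = 3, A[1][1] + B[1][1] = -4 + -3 = -7) = -7 (attained at k = 1)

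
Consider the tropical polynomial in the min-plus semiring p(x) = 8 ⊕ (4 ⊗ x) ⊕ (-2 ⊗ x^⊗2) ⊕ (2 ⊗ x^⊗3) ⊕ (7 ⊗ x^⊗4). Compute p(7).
p(7) = 8

A tropical monomial a ⊗ x^⊗i evaluates to a + i · x. Evaluating each term at x = 7:
  Term 0 contributes 8 + 0 · 7 = 8
  Term 1 contributes 4 + 1 · 7 = 11
  Term 2 contributes -2 + 2 · 7 = 12
  Term 3 contributes 2 + 3 · 7 = 23
  Term 4 contributes 7 + 4 · 7 = 35
p(7) = ⊕ of these = min[8, 11, 12, 23, 35] = 8.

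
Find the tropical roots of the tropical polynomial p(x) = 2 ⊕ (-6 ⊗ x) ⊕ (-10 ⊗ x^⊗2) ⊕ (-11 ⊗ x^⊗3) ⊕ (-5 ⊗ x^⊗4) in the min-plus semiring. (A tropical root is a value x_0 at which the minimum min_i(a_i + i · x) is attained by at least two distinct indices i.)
Roots: {-6, 1, 4, 8}

Each tropical root is a break point of the lower envelope of the lines y = a_i + i · x (there are 5 lines, with slopes 0, 1, ..., 4). Only the lines that attain the minimum somewhere contribute to roots; other lines are dominated. Here the surviving (envelope) indices are i = 4, i = 3, i = 2, i = 1, i = 0.
Intersections between consecutive envelope lines give the roots: for adjacent envelope indices i < j the intersection is x = (a_i − a_j) / (j − i). Reading off the sorted break points: {-6, 1, 4, 8}.
Verification: at each break x_0, at least two indices attain the minimum of min_i(a_i + i · x_0).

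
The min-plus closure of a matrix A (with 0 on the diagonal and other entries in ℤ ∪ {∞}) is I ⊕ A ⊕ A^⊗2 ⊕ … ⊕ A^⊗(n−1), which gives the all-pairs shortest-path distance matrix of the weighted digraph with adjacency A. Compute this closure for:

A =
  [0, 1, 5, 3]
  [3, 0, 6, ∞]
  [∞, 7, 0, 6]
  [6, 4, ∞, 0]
Closure =
  [0, 1, 5, 3]
  [3, 0, 6, 6]
  [10, 7, 0, 6]
  [6, 4, 10, 0]

This is the Floyd-Warshall all-pairs shortest-path computation. For each intermediate vertex k = 0, 1, …, 3, update dist[i][j] ← min(dist[i][j], dist[i][k] + dist[k][j]). The final matrix gives, for each (i, j), the minimum total weight of any directed path from i to j (possibly empty when i = j).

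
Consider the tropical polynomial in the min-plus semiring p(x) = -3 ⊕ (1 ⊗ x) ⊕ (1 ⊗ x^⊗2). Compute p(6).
p(6) = -3

A tropical monomial a ⊗ x^⊗i evaluates to a + i · x. Evaluating each term at x = 6:
  Term 0 contributes -3 + 0 · 6 = -3
  Term 1 contributes 1 + 1 · 6 = 7
  Term 2 contributes 1 + 2 · 6 = 13
p(6) = ⊕ of these = min[-3, 7, 13] = -3.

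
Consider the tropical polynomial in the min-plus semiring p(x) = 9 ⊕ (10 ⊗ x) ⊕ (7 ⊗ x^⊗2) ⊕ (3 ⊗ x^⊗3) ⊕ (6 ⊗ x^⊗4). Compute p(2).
p(2) = 9

A tropical monomial a ⊗ x^⊗i evaluates to a + i · x. Evaluating each term at x = 2:
  Term 0 contributes 9 + 0 · 2 = 9
  Term 1 contributes 10 + 1 · 2 = 12
  Term 2 contributes 7 + 2 · 2 = 11
  Term 3 contributes 3 + 3 · 2 = 9
  Term 4 contributes 6 + 4 · 2 = 14
p(2) = ⊕ of these = min[9, 12, 11, 9, 14] = 9.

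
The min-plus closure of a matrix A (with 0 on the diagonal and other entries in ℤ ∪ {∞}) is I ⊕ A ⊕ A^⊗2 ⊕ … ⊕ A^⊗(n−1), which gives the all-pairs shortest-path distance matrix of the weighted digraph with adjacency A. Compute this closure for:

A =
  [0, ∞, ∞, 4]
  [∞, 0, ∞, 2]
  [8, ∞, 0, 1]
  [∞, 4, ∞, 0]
Closure =
  [0, 8, ∞, 4]
  [∞, 0, ∞, 2]
  [8, 5, 0, 1]
  [∞, 4, ∞, 0]

This is the Floyd-Warshall all-pairs shortest-path computation. For each intermediate vertex k = 0, 1, …, 3, update dist[i][j] ← min(dist[i][j], dist[i][k] + dist[k][j]). The final matrix gives, for each (i, j), the minimum total weight of any directed path from i to j (possibly empty when i = j).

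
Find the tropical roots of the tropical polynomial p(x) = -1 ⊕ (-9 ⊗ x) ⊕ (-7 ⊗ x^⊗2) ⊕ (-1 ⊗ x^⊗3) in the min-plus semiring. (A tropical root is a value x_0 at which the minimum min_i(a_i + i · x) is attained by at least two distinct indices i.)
Roots: {-6, -2, 8}

Each tropical root is a break point of the lower envelope of the lines y = a_i + i · x (there are 4 lines, with slopes 0, 1, ..., 3). Only the lines that attain the minimum somewhere contribute to roots; other lines are dominated. Here the surviving (envelope) indices are i = 3, i = 2, i = 1, i = 0.
Intersections between consecutive envelope lines give the roots: for adjacent envelope indices i < j the intersection is x = (a_i − a_j) / (j − i). Reading off the sorted break points: {-6, -2, 8}.
Verification: at each break x_0, at least two indices attain the minimum of min_i(a_i + i · x_0).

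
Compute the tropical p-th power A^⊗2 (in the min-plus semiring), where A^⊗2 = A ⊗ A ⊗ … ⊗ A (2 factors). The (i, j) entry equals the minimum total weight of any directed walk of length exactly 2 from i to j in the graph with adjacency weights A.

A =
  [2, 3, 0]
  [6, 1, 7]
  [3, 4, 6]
A^⊗2 =
  [3, 4, 2]
  [7, 2, 6]
  [5, 5, 3]

Each entry (A^⊗2)_ij equals the minimum over all length-2 walks i = v_0 → v_1 → … → v_2 = j of Σ_t A[v_t][v_{t+1}]. For example, for (i, j) = (0, 2) we minimise over 3 possible intermediate vertex sequences; the minimum is 2, attained along the walk 0 → 0 → 2.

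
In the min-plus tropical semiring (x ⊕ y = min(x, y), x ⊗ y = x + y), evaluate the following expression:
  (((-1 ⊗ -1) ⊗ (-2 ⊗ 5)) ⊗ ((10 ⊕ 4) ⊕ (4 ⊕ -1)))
(((-1 ⊗ -1) ⊗ (-2 ⊗ 5)) ⊗ ((10 ⊕ 4) ⊕ (4 ⊕ -1))) = 0

Expand innermost to outermost. Recall ⊕ takes the minimum of its arguments and ⊗ takes their sum. Working out the expression (((-1 ⊗ -1) ⊗ (-2 ⊗ 5)) ⊗ ((10 ⊕ 4) ⊕ (4 ⊕ -1))) gives 0.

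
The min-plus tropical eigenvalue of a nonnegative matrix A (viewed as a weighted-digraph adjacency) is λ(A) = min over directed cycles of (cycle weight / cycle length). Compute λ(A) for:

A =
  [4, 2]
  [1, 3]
λ(A) = 3/2

Enumerate directed cycles and compute their means (weight / length). Sample:
  cycle 0 → 0: weight = 4, length = 1, mean = 4/1 ≈ 4.000
  cycle 1 → 1: weight = 3, length = 1, mean = 3/1 ≈ 3.000
  cycle 0 → 1 → 0: weight = 3, length = 2, mean = 3/2 ≈ 1.500
  cycle 1 → 0 → 1: weight = 3, length = 2, mean = 3/2 ≈ 1.500
Minimum mean = 1.500, attained e.g. along the cycle 0 → 1 → 0 with weight 3 and length 2. So λ(A) = 3/2 = 3/2.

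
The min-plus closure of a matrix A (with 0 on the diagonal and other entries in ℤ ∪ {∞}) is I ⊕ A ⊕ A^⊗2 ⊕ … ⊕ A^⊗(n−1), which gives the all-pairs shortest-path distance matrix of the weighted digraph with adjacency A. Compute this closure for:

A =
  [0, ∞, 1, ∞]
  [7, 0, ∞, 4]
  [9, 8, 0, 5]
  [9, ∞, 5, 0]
Closure =
  [0, 9, 1, 6]
  [7, 0, 8, 4]
  [9, 8, 0, 5]
  [9, 13, 5, 0]

This is the Floyd-Warshall all-pairs shortest-path computation. For each intermediate vertex k = 0, 1, …, 3, update dist[i][j] ← min(dist[i][j], dist[i][k] + dist[k][j]). The final matrix gives, for each (i, j), the minimum total weight of any directed path from i to j (possibly empty when i = j).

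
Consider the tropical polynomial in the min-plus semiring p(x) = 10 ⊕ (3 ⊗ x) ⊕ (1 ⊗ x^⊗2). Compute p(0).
p(0) = 1

A tropical monomial a ⊗ x^⊗i evaluates to a + i · x. Evaluating each term at x = 0:
  Term 0 contributes 10 + 0 · 0 = 10
  Term 1 contributes 3 + 1 · 0 = 3
  Term 2 contributes 1 + 2 · 0 = 1
p(0) = ⊕ of these = min[10, 3, 1] = 1.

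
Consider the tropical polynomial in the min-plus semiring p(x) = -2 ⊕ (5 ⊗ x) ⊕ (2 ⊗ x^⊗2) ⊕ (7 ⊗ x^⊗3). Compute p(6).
p(6) = -2

A tropical monomial a ⊗ x^⊗i evaluates to a + i · x. Evaluating each term at x = 6:
  Term 0 contributes -2 + 0 · 6 = -2
  Term 1 contributes 5 + 1 · 6 = 11
  Term 2 contributes 2 + 2 · 6 = 14
  Term 3 contributes 7 + 3 · 6 = 25
p(6) = ⊕ of these = min[-2, 11, 14, 25] = -2.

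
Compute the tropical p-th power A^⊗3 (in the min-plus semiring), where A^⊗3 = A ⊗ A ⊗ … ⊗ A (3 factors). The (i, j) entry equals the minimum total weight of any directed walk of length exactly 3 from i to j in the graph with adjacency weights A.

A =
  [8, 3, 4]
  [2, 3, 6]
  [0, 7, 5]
A^⊗3 =
  [8, 7, 8]
  [6, 8, 9]
  [4, 6, 9]

Each entry (A^⊗3)_ij equals the minimum over all length-3 walks i = v_0 → v_1 → … → v_3 = j of Σ_t A[v_t][v_{t+1}]. For example, for (i, j) = (0, 2) we minimise over 9 possible intermediate vertex sequences; the minimum is 8, attained along the walk 0 → 2 → 0 → 2.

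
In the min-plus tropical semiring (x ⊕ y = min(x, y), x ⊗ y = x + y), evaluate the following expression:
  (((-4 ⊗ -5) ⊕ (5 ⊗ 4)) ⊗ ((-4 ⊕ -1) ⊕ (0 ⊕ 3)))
(((-4 ⊗ -5) ⊕ (5 ⊗ 4)) ⊗ ((-4 ⊕ -1) ⊕ (0 ⊕ 3))) = -13

Expand innermost to outermost. Recall ⊕ takes the minimum of its arguments and ⊗ takes their sum. Working out the expression (((-4 ⊗ -5) ⊕ (5 ⊗ 4)) ⊗ ((-4 ⊕ -1) ⊕ (0 ⊕ 3))) gives -13.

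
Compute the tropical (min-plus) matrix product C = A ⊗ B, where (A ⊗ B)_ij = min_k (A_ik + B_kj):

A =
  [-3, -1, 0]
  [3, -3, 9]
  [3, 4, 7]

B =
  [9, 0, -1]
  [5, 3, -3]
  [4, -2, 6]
A ⊗ B =
  [4, -3, -4]
  [2, 0, -6]
  [9, 3, 1]

Apply the min-plus product entry-by-entry:
  C[0][0] = min over k of (A[0][0] + B[0][0] = -3 + 9 = 6, A[0][1] + B[1][0] = -1 + 5 = 4, A[0][2] + B[2][0] = 0 + 4 = 4) = 4 (attained at k = 1)
  C[0][1] = min over k of (A[0][0] + B[0][1] = -3 + 0 = -3, A[0][1] + B[1][1] = -1 + 3 = 2, A[0][2] + B[2][1] = 0 + -2 = -2) = -3 (attained at k = 0)
  C[0][2] = min over k of (A[0][0] + B[0][2] = -3 + -1 = -4, A[0][1] + B[1][2] = -1 + -3 = -4, A[0][2] + B[2][2] = 0 + 6 = 6) = -4 (attained at k = 0)
  C[1][0] = min over k of (A[1][0] + B[0][0] = 3 + 9 = 12, A[1][1] + B[1][0] = -3 + 5 = 2, A[1][2] + B[2][0] = 9 + 4 = 13) = 2 (attained at k = 1)
  C[1][1] = min over k of (A[1][0] + B[0][1] = 3 + 0 = 3, A[1][1] + B[1][1] = -3 + 3 = 0, A[1][2] + B[2][1] = 9 + -2 = 7) = 0 (attained at k = 1)
  C[1][2] = min over k of (A[1][0] + B[0][2] = 3 + -1 = 2, A[1][1] + B[1][2] = -3 + -3 = -6, A[1][2] + B[2][2] = 9 + 6 = 15) = -6 (attained at k = 1)
  C[2][0] = min over k of (A[2][0] + B[0][0] = 3 + 9 = 12, A[2][1] + B[1][0] = 4 + 5 = 9, A[2][2] + B[2][0] = 7 + 4 = 11) = 9 (attained at k = 1)
  C[2][1] = min over k of (A[2][0] + B[0][1] = 3 + 0 = 3, A[2][1] + B[1][1] = 4 + 3 = 7, A[2][2] + B[2][1] = 7 + -2 = 5) = 3 (attained at k = 0)
  C[2][2] = min over k of (A[2][0] + B[0][2] = 3 + -1 = 2, A[2][1] + B[1][2] = 4 + -3 = 1, A[2][2] + B[2][2] = 7 + 6 = 13) = 1 (attained at k = 1)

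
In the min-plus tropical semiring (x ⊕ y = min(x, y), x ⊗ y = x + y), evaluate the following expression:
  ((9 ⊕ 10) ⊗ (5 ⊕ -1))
((9 ⊕ 10) ⊗ (5 ⊕ -1)) = 8

Expand innermost to outermost. Recall ⊕ takes the minimum of its arguments and ⊗ takes their sum. Working out the expression ((9 ⊕ 10) ⊗ (5 ⊕ -1)) gives 8.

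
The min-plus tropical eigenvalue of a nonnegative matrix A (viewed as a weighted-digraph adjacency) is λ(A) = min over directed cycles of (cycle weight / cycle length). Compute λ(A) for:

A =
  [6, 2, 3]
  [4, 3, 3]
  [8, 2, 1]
λ(A) = 1

Enumerate directed cycles and compute their means (weight / length). Sample:
  cycle 0 → 0: weight = 6, length = 1, mean = 6/1 ≈ 6.000
  cycle 1 → 1: weight = 3, length = 1, mean = 3/1 ≈ 3.000
  cycle 2 → 2: weight = 1, length = 1, mean = 1/1 ≈ 1.000
  cycle 0 → 1 → 0: weight = 6, length = 2, mean = 6/2 ≈ 3.000
  cycle 0 → 2 → 0: weight = 11, length = 2, mean = 11/2 ≈ 5.500
  cycle 1 → 0 → 1: weight = 6, length = 2, mean = 6/2 ≈ 3.000
Minimum mean = 1.000, attained e.g. along the cycle 2 → 2 with weight 1 and length 1. So λ(A) = 1/1 = 1.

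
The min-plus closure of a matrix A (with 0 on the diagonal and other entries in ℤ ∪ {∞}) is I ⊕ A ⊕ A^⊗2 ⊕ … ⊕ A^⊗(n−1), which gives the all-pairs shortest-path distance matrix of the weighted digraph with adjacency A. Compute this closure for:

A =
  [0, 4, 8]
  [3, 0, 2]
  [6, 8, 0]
Closure =
  [0, 4, 6]
  [3, 0, 2]
  [6, 8, 0]

This is the Floyd-Warshall all-pairs shortest-path computation. For each intermediate vertex k = 0, 1, …, 2, update dist[i][j] ← min(dist[i][j], dist[i][k] + dist[k][j]). The final matrix gives, for each (i, j), the minimum total weight of any directed path from i to j (possibly empty when i = j).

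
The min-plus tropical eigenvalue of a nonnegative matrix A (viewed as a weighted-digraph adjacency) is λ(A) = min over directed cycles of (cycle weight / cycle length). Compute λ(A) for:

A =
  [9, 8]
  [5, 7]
λ(A) = 13/2

Enumerate directed cycles and compute their means (weight / length). Sample:
  cycle 0 → 0: weight = 9, length = 1, mean = 9/1 ≈ 9.000
  cycle 1 → 1: weight = 7, length = 1, mean = 7/1 ≈ 7.000
  cycle 0 → 1 → 0: weight = 13, length = 2, mean = 13/2 ≈ 6.500
  cycle 1 → 0 → 1: weight = 13, length = 2, mean = 13/2 ≈ 6.500
Minimum mean = 6.500, attained e.g. along the cycle 0 → 1 → 0 with weight 13 and length 2. So λ(A) = 13/2 = 13/2.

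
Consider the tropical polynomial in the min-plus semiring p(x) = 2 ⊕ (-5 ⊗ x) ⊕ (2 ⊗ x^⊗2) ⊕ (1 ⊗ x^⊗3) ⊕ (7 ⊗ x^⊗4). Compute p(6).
p(6) = 1

A tropical monomial a ⊗ x^⊗i evaluates to a + i · x. Evaluating each term at x = 6:
  Term 0 contributes 2 + 0 · 6 = 2
  Term 1 contributes -5 + 1 · 6 = 1
  Term 2 contributes 2 + 2 · 6 = 14
  Term 3 contributes 1 + 3 · 6 = 19
  Term 4 contributes 7 + 4 · 6 = 31
p(6) = ⊕ of these = min[2, 1, 14, 19, 31] = 1.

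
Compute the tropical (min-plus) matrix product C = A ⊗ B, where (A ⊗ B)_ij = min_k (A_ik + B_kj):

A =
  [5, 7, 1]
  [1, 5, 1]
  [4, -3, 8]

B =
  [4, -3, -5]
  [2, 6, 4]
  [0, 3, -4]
A ⊗ B =
  [1, 2, -3]
  [1, -2, -4]
  [-1, 1, -1]

Apply the min-plus product entry-by-entry:
  C[0][0] = min over k of (A[0][0] + B[0][0] = 5 + 4 = 9, A[0][1] + B[1][0] = 7 + 2 = 9, A[0][2] + B[2][0] = 1 + 0 = 1) = 1 (attained at k = 2)
  C[0][1] = min over k of (A[0][0] + B[0][1] = 5 + -3 = 2, A[0][1] + B[1][1] = 7 + 6 = 13, A[0][2] + B[2][1] = 1 + 3 = 4) = 2 (attained at k = 0)
  C[0][2] = min over k of (A[0][0] + B[0][2] = 5 + -5 = 0, A[0][1] + B[1][2] = 7 + 4 = 11, A[0][2] + B[2][2] = 1 + -4 = -3) = -3 (attained at k = 2)
  C[1][0] = min over k of (A[1][0] + B[0][0] = 1 + 4 = 5, A[1][1] + B[1][0] = 5 + 2 = 7, A[1][2] + B[2][0] = 1 + 0 = 1) = 1 (attained at k = 2)
  C[1][1] = min over k of (A[1][0] + B[0][1] = 1 + -3 = -2, A[1][1] + B[1][1] = 5 + 6 = 11, A[1][2] + B[2][1] = 1 + 3 = 4) = -2 (attained at k = 0)
  C[1][2] = min over k of (A[1][0] + B[0][2] = 1 + -5 = -4, A[1][1] + B[1][2] = 5 + 4 = 9, A[1][2] + B[2][2] = 1 + -4 = -3) = -4 (attained at k = 0)
  C[2][0] = min over k of (A[2][0] + B[0][0] = 4 + 4 = 8, A[2][1] + B[1][0] = -3 + 2 = -1, A[2][2] + B[2][0] = 8 + 0 = 8) = -1 (attained at k = 1)
  C[2][1] = min over k of (A[2][0] + B[0][1] = 4 + -3 = 1, A[2][1] + B[1][1] = -3 + 6 = 3, A[2][2] + B[2][1] = 8 + 3 = 11) = 1 (attained at k = 0)
  C[2][2] = min over k of (A[2][0] + B[0][2] = 4 + -5 = -1, A[2][1] + B[1][2] = -3 + 4 = 1, A[2][2] + B[2][2] = 8 + -4 = 4) = -1 (attained at k = 0)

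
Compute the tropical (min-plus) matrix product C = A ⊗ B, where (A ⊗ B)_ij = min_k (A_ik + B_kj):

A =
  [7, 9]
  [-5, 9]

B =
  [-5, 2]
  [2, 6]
A ⊗ B =
  [2, 9]
  [-10, -3]

Apply the min-plus product entry-by-entry:
  C[0][0] = min over k of (A[0][0] + B[0][0] = 7 + -5 = 2, A[0][1] + B[1][0] = 9 + 2 = 11) = 2 (attained at k = 0)
  C[0][1] = min over k of (A[0][0] + B[0][1] = 7 + 2 = 9, A[0][1] + B[1][1] = 9 + 6 = 15) = 9 (attained at k = 0)
  C[1][0] = min over k of (A[1][0] + B[0][0] = -5 + -5 = -10, A[1][1] + B[1][0] = 9 + 2 = 11) = -10 (attained at k = 0)
  C[1][1] = min over k of (A[1][0] + B[0][1] = -5 + 2 = -3, A[1][1] + B[1][1] = 9 + 6 = 15) = -3 (attained at k = 0)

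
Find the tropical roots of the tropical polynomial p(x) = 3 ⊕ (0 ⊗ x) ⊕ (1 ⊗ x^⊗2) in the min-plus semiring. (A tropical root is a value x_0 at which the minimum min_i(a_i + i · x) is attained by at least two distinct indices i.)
Roots: {-1, 3}

Each tropical root is a break point of the lower envelope of the lines y = a_i + i · x (there are 3 lines, with slopes 0, 1, ..., 2). Only the lines that attain the minimum somewhere contribute to roots; other lines are dominated. Here the surviving (envelope) indices are i = 2, i = 1, i = 0.
Intersections between consecutive envelope lines give the roots: for adjacent envelope indices i < j the intersection is x = (a_i − a_j) / (j − i). Reading off the sorted break points: {-1, 3}.
Verification: at each break x_0, at least two indices attain the minimum of min_i(a_i + i · x_0).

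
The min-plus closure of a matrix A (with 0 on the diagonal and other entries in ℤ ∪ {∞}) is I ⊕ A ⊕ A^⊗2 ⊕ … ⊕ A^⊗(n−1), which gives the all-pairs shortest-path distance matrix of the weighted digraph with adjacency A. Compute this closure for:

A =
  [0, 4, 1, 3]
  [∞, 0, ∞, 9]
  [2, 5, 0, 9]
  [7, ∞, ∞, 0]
Closure =
  [0, 4, 1, 3]
  [16, 0, 17, 9]
  [2, 5, 0, 5]
  [7, 11, 8, 0]

This is the Floyd-Warshall all-pairs shortest-path computation. For each intermediate vertex k = 0, 1, …, 3, update dist[i][j] ← min(dist[i][j], dist[i][k] + dist[k][j]). The final matrix gives, for each (i, j), the minimum total weight of any directed path from i to j (possibly empty when i = j).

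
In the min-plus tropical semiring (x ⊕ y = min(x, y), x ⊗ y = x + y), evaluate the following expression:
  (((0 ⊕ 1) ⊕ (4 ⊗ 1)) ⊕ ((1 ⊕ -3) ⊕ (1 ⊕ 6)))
(((0 ⊕ 1) ⊕ (4 ⊗ 1)) ⊕ ((1 ⊕ -3) ⊕ (1 ⊕ 6))) = -3

Expand innermost to outermost. Recall ⊕ takes the minimum of its arguments and ⊗ takes their sum. Working out the expression (((0 ⊕ 1) ⊕ (4 ⊗ 1)) ⊕ ((1 ⊕ -3) ⊕ (1 ⊕ 6))) gives -3.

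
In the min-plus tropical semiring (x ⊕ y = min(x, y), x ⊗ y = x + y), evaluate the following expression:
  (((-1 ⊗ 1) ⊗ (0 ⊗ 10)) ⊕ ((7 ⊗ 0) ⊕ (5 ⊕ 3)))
(((-1 ⊗ 1) ⊗ (0 ⊗ 10)) ⊕ ((7 ⊗ 0) ⊕ (5 ⊕ 3))) = 3

Expand innermost to outermost. Recall ⊕ takes the minimum of its arguments and ⊗ takes their sum. Working out the expression (((-1 ⊗ 1) ⊗ (0 ⊗ 10)) ⊕ ((7 ⊗ 0) ⊕ (5 ⊕ 3))) gives 3.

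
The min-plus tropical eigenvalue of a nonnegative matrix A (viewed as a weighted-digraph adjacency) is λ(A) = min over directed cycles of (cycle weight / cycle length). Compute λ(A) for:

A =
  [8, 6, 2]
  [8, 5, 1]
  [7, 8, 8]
λ(A) = 9/2

Enumerate directed cycles and compute their means (weight / length). Sample:
  cycle 0 → 0: weight = 8, length = 1, mean = 8/1 ≈ 8.000
  cycle 1 → 1: weight = 5, length = 1, mean = 5/1 ≈ 5.000
  cycle 2 → 2: weight = 8, length = 1, mean = 8/1 ≈ 8.000
  cycle 0 → 1 → 0: weight = 14, length = 2, mean = 14/2 ≈ 7.000
  cycle 0 → 2 → 0: weight = 9, length = 2, mean = 9/2 ≈ 4.500
  cycle 1 → 0 → 1: weight = 14, length = 2, mean = 14/2 ≈ 7.000
Minimum mean = 4.500, attained e.g. along the cycle 0 → 2 → 0 with weight 9 and length 2. So λ(A) = 9/2 = 9/2.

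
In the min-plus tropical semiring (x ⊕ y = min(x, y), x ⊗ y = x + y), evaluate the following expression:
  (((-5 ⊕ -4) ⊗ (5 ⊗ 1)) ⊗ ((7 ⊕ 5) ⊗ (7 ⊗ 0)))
(((-5 ⊕ -4) ⊗ (5 ⊗ 1)) ⊗ ((7 ⊕ 5) ⊗ (7 ⊗ 0))) = 13

Expand innermost to outermost. Recall ⊕ takes the minimum of its arguments and ⊗ takes their sum. Working out the expression (((-5 ⊕ -4) ⊗ (5 ⊗ 1)) ⊗ ((7 ⊕ 5) ⊗ (7 ⊗ 0))) gives 13.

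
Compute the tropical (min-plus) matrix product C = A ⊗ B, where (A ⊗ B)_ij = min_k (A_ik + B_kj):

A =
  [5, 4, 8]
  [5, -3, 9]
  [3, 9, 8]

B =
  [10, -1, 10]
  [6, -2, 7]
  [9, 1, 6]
A ⊗ B =
  [10, 2, 11]
  [3, -5, 4]
  [13, 2, 13]

Apply the min-plus product entry-by-entry:
  C[0][0] = min over k of (A[0][0] + B[0][0] = 5 + 10 = 15, A[0][1] + B[1][0] = 4 + 6 = 10, A[0][2] + B[2][0] = 8 + 9 = 17) = 10 (attained at k = 1)
  C[0][1] = min over k of (A[0][0] + B[0][1] = 5 + -1 = 4, A[0][1] + B[1][1] = 4 + -2 = 2, A[0][2] + B[2][1] = 8 + 1 = 9) = 2 (attained at k = 1)
  C[0][2] = min over k of (A[0][0] + B[0][2] = 5 + 10 = 15, A[0][1] + B[1][2] = 4 + 7 = 11, A[0][2] + B[2][2] = 8 + 6 = 14) = 11 (attained at k = 1)
  C[1][0] = min over k of (A[1][0] + B[0][0] = 5 + 10 = 15, A[1][1] + B[1][0] = -3 + 6 = 3, A[1][2] + B[2][0] = 9 + 9 = 18) = 3 (attained at k = 1)
  C[1][1] = min over k of (A[1][0] + B[0][1] = 5 + -1 = 4, A[1][1] + B[1][1] = -3 + -2 = -5, A[1][2] + B[2][1] = 9 + 1 = 10) = -5 (attained at k = 1)
  C[1][2] = min over k of (A[1][0] + B[0][2] = 5 + 10 = 15, A[1][1] + B[1][2] = -3 + 7 = 4, A[1][2] + B[2][2] = 9 + 6 = 15) = 4 (attained at k = 1)
  C[2][0] = min over k of (A[2][0] + B[0][0] = 3 + 10 = 13, A[2][1] + B[1][0] = 9 + 6 = 15, A[2][2] + B[2][0] = 8 + 9 = 17) = 13 (attained at k = 0)
  C[2][1] = min over k of (A[2][0] + B[0][1] = 3 + -1 = 2, A[2][1] + B[1][1] = 9 + -2 = 7, A[2][2] + B[2][1] = 8 + 1 = 9) = 2 (attained at k = 0)
  C[2][2] = min over k of (A[2][0] + B[0][2] = 3 + 10 = 13, A[2][1] + B[1][2] = 9 + 7 = 16, A[2][2] + B[2][2] = 8 + 6 = 14) = 13 (attained at k = 0)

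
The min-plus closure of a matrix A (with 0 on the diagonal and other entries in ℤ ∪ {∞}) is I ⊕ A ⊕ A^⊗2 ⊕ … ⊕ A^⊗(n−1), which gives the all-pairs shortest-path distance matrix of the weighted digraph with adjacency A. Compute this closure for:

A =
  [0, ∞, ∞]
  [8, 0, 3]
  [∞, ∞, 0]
Closure =
  [0, ∞, ∞]
  [8, 0, 3]
  [∞, ∞, 0]

This is the Floyd-Warshall all-pairs shortest-path computation. For each intermediate vertex k = 0, 1, …, 2, update dist[i][j] ← min(dist[i][j], dist[i][k] + dist[k][j]). The final matrix gives, for each (i, j), the minimum total weight of any directed path from i to j (possibly empty when i = j).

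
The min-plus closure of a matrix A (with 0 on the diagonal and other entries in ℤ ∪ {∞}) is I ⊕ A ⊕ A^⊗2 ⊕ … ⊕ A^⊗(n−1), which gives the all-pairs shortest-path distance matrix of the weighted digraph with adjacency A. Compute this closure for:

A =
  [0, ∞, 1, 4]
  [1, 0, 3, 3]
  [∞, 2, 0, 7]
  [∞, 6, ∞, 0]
Closure =
  [0, 3, 1, 4]
  [1, 0, 2, 3]
  [3, 2, 0, 5]
  [7, 6, 8, 0]

This is the Floyd-Warshall all-pairs shortest-path computation. For each intermediate vertex k = 0, 1, …, 3, update dist[i][j] ← min(dist[i][j], dist[i][k] + dist[k][j]). The final matrix gives, for each (i, j), the minimum total weight of any directed path from i to j (possibly empty when i = j).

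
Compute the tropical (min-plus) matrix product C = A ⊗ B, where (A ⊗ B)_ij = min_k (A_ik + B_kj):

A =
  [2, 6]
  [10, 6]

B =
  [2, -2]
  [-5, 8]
A ⊗ B =
  [1, 0]
  [1, 8]

Apply the min-plus product entry-by-entry:
  C[0][0] = min over k of (A[0][0] + B[0][0] = 2 + 2 = 4, A[0][1] + B[1][0] = 6 + -5 = 1) = 1 (attained at k = 1)
  C[0][1] = min over k of (A[0][0] + B[0][1] = 2 + -2 = 0, A[0][1] + B[1][1] = 6 + 8 = 14) = 0 (attained at k = 0)
  C[1][0] = min over k of (A[1][0] + B[0][0] = 10 + 2 = 12, A[1][1] + B[1][0] = 6 + -5 = 1) = 1 (attained at k = 1)
  C[1][1] = min over k of (A[1][0] + B[0][1] = 10 + -2 = 8, A[1][1] + B[1][1] = 6 + 8 = 14) = 8 (attained at k = 0)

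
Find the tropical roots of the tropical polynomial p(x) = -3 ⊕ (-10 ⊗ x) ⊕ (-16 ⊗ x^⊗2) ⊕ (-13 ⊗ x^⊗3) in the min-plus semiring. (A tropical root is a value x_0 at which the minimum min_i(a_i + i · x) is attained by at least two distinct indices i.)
Roots: {-3, 6, 7}

Each tropical root is a break point of the lower envelope of the lines y = a_i + i · x (there are 4 lines, with slopes 0, 1, ..., 3). Only the lines that attain the minimum somewhere contribute to roots; other lines are dominated. Here the surviving (envelope) indices are i = 3, i = 2, i = 1, i = 0.
Intersections between consecutive envelope lines give the roots: for adjacent envelope indices i < j the intersection is x = (a_i − a_j) / (j − i). Reading off the sorted break points: {-3, 6, 7}.
Verification: at each break x_0, at least two indices attain the minimum of min_i(a_i + i · x_0).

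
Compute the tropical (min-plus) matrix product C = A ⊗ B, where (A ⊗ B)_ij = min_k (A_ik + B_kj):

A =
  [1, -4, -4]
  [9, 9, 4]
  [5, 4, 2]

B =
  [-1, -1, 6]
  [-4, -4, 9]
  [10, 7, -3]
A ⊗ B =
  [-8, -8, -7]
  [5, 5, 1]
  [0, 0, -1]

Apply the min-plus product entry-by-entry:
  C[0][0] = min over k of (A[0][0] + B[0][0] = 1 + -1 = 0, A[0][1] + B[1][0] = -4 + -4 = -8, A[0][2] + B[2][0] = -4 + 10 = 6) = -8 (attained at k = 1)
  C[0][1] = min over k of (A[0][0] + B[0][1] = 1 + -1 = 0, A[0][1] + B[1][1] = -4 + -4 = -8, A[0][2] + B[2][1] = -4 + 7 = 3) = -8 (attained at k = 1)
  C[0][2] = min over k of (A[0][0] + B[0][2] = 1 + 6 = 7, A[0][1] + B[1][2] = -4 + 9 = 5, A[0][2] + B[2][2] = -4 + -3 = -7) = -7 (attained at k = 2)
  C[1][0] = min over k of (A[1][0] + B[0][0] = 9 + -1 = 8, A[1][1] + B[1][0] = 9 + -4 = 5, A[1][2] + B[2][0] = 4 + 10 = 14) = 5 (attained at k = 1)
  C[1][1] = min over k of (A[1][0] + B[0][1] = 9 + -1 = 8, A[1][1] + B[1][1] = 9 + -4 = 5, A[1][2] + B[2][1] = 4 + 7 = 11) = 5 (attained at k = 1)
  C[1][2] = min over k of (A[1][0] + B[0][2] = 9 + 6 = 15, A[1][1] + B[1][2] = 9 + 9 = 18, A[1][2] + B[2][2] = 4 + -3 = 1) = 1 (attained at k = 2)
  C[2][0] = min over k of (A[2][0] + B[0][0] = 5 + -1 = 4, A[2][1] + B[1][0] = 4 + -4 = 0, A[2][2] + B[2][0] = 2 + 10 = 12) = 0 (attained at k = 1)
  C[2][1] = min over k of (A[2][0] + B[0][1] = 5 + -1 = 4, A[2][1] + B[1][1] = 4 + -4 = 0, A[2][2] + B[2][1] = 2 + 7 = 9) = 0 (attained at k = 1)
  C[2][2] = min over k of (A[2][0] + B[0][2] = 5 + 6 = 11, A[2][1] + B[1][2] = 4 + 9 = 13, A[2][2] + B[2][2] = 2 + -3 = -1) = -1 (attained at k = 2)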